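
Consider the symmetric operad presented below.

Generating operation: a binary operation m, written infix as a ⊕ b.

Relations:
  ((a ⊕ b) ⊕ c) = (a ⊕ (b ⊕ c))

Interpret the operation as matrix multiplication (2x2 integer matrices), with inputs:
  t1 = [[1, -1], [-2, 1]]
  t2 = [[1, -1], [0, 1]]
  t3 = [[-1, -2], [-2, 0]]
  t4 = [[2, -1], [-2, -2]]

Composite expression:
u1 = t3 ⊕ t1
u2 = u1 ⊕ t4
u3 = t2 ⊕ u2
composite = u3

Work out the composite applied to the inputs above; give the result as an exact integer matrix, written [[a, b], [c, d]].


[[16, 1], [-8, -2]]

(t3 ⊕ t1) = [[3, -1], [-2, 2]]
((t3 ⊕ t1) ⊕ t4) = [[8, -1], [-8, -2]]
(t2 ⊕ ((t3 ⊕ t1) ⊕ t4)) = [[16, 1], [-8, -2]]


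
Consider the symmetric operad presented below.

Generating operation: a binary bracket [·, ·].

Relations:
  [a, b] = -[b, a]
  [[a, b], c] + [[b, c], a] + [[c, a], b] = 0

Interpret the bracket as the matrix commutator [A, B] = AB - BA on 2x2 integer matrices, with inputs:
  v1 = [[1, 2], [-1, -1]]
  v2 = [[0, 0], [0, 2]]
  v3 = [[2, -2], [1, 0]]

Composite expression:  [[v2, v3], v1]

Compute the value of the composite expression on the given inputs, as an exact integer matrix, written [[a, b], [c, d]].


[[-8, -8], [4, 8]]

[v2, v3] = [[0, 4], [2, 0]]
[[v2, v3], v1] = [[-8, -8], [4, 8]]


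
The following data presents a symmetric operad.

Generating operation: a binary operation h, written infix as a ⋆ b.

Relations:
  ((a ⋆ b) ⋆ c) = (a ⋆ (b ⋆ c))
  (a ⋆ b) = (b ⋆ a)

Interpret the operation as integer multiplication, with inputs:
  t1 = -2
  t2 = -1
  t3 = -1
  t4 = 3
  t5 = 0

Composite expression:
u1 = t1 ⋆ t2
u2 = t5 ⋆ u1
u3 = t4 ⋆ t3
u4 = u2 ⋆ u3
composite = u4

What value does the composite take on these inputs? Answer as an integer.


0

(t1 ⋆ t2) = 2
(t5 ⋆ (t1 ⋆ t2)) = 0
(t4 ⋆ t3) = -3
((t5 ⋆ (t1 ⋆ t2)) ⋆ (t4 ⋆ t3)) = 0


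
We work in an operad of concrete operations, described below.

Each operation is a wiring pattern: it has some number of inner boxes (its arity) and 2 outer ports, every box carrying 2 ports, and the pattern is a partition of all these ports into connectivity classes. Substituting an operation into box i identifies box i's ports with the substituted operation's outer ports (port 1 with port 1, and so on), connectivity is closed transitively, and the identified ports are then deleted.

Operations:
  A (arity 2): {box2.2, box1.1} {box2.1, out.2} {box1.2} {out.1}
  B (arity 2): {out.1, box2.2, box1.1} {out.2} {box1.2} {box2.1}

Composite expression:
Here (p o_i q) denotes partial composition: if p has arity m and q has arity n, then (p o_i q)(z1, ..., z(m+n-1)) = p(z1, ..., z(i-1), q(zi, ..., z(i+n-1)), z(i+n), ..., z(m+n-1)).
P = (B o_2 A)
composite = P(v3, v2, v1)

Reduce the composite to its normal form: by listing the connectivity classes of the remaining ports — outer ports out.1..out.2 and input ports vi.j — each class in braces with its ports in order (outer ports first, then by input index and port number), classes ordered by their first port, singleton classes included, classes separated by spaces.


{out.1, v1.1, v3.1} {out.2} {v1.2, v2.1} {v2.2} {v3.2}

Substituting into B glues patterns; closure does the rest.
the subtree at A composes to {out.1} {out.2, v1.1} {v1.2, v2.1} {v2.2} on (v2, v1); out.j = own outer ports
the subtree at B composes to {out.1, v1.1, v3.1} {out.2} {v1.2, v2.1} {v2.2} {v3.2} on (v3, v2, v1); out.j = own outer ports


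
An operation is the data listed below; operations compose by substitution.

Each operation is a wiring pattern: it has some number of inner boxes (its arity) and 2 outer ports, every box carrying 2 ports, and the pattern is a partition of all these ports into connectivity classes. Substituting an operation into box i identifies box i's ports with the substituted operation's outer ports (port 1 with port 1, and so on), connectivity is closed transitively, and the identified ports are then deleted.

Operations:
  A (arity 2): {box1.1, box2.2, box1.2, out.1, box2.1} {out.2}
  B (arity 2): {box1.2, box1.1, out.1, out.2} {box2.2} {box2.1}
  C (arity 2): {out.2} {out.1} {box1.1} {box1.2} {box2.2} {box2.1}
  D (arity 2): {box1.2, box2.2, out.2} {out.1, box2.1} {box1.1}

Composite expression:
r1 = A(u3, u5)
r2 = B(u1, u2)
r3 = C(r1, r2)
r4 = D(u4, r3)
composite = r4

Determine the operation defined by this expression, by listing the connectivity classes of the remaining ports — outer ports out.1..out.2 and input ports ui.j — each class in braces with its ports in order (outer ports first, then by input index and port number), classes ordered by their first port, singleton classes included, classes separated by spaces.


{out.1} {out.2, u4.2} {u1.1, u1.2} {u2.1} {u2.2} {u3.1, u3.2, u5.1, u5.2} {u4.1}

Reachability decides: close wires over D-identified ports.
composing A on (u3, u5), with out.j its own outer ports: {out.1, u3.1, u3.2, u5.1, u5.2} {out.2}
composing B on (u1, u2), with out.j its own outer ports: {out.1, out.2, u1.1, u1.2} {u2.1} {u2.2}
composing C on (u3, u5, u1, u2), with out.j its own outer ports: {out.1} {out.2} {u1.1, u1.2} {u2.1} {u2.2} {u3.1, u3.2, u5.1, u5.2}
composing D on (u4, u3, u5, u1, u2), with out.j its own outer ports: {out.1} {out.2, u4.2} {u1.1, u1.2} {u2.1} {u2.2} {u3.1, u3.2, u5.1, u5.2} {u4.1}


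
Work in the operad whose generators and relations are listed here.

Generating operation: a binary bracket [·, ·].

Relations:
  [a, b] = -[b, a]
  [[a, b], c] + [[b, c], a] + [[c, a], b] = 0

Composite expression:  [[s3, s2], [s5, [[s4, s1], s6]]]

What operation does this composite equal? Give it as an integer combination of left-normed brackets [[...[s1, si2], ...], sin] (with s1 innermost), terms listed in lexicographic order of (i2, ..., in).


Expand each bracket as ab - ba; the s1-initial words give the coefficients.
Composite bracket: [[s3, s2], [s5, [[s4, s1], s6]]]
Full expansion: 32 signed words from ab - ba (2^5 = 32).
Coefficients come from the s1-initial words:
  the word s1s4s6s5s2s3 carries sign +1 and contributes +[[[[[s1, s4], s6], s5], s2], s3]
  the word s1s4s6s5s3s2 carries sign -1 and contributes -[[[[[s1, s4], s6], s5], s3], s2]

[[[[[s1, s4], s6], s5], s2], s3] - [[[[[s1, s4], s6], s5], s3], s2]


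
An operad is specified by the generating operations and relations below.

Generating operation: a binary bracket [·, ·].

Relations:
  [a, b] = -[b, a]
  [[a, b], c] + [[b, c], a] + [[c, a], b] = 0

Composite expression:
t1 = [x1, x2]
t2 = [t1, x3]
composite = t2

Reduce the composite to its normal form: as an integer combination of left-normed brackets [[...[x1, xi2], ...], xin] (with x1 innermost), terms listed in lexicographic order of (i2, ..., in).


[[x1, x2], x3]

Antisymmetry and Jacobi reduce to x1-anchored left-normed brackets.
Composite bracket: [[x1, x2], x3]
Full expansion: 4 signed words from ab - ba (2^2 = 4).
Collect the words opening with x1:
  sign of x1x2x3 is +1, so it contributes +[[x1, x2], x3]


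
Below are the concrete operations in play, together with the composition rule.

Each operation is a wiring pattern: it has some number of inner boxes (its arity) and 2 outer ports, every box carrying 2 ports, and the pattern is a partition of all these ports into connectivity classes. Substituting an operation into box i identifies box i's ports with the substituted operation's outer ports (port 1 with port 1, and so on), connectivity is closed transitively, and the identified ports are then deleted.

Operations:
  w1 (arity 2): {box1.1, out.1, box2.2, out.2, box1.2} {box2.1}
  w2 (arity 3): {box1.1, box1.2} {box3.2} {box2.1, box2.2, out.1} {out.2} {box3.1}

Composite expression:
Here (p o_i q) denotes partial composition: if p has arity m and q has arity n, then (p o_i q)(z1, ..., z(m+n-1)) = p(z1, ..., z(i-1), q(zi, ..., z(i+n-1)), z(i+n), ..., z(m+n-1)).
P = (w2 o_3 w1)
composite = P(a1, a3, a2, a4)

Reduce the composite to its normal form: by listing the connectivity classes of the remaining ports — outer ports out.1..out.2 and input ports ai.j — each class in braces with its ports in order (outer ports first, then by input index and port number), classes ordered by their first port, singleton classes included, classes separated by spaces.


{out.1, a3.1, a3.2} {out.2} {a1.1, a1.2} {a2.1, a2.2, a4.2} {a4.1}

Reachability decides: close wires over w2-identified ports.
w1 over (a2, a4) gives {out.1, out.2, a2.1, a2.2, a4.2} {a4.1}, out.j being that stage's outer ports
w2 over (a1, a3, a2, a4) gives {out.1, a3.1, a3.2} {out.2} {a1.1, a1.2} {a2.1, a2.2, a4.2} {a4.1}, out.j being that stage's outer ports


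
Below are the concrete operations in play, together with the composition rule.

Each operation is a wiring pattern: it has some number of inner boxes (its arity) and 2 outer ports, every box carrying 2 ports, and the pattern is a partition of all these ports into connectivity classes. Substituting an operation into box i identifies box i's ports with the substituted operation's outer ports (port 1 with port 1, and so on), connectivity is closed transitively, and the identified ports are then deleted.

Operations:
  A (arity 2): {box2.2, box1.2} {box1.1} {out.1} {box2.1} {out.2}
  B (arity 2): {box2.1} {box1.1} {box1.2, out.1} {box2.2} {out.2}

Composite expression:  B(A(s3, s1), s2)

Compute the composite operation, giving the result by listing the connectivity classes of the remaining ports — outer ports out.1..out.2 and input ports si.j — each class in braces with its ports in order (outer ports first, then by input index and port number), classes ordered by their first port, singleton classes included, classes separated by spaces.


{out.1} {out.2} {s1.1} {s1.2, s3.2} {s2.1} {s2.2} {s3.1}

Two ports join when wires chain via B-identified ports.
A over (s3, s1) gives {out.1} {out.2} {s1.1} {s1.2, s3.2} {s3.1}, out.j being that stage's outer ports
B over (s3, s1, s2) gives {out.1} {out.2} {s1.1} {s1.2, s3.2} {s2.1} {s2.2} {s3.1}, out.j being that stage's outer ports


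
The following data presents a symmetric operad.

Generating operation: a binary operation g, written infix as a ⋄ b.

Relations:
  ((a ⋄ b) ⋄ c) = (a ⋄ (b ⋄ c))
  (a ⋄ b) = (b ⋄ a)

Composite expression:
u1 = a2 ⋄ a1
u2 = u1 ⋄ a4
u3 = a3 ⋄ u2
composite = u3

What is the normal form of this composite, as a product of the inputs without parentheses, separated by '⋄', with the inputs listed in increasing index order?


Key point: g commutes, so take the a-inputs in any fixed order.
(a2 ⋄ a1) reduces to a2 ⋄ a1
((a2 ⋄ a1) ⋄ a4) reduces to a2 ⋄ a1 ⋄ a4
(a3 ⋄ ((a2 ⋄ a1) ⋄ a4)) reduces to a3 ⋄ a2 ⋄ a1 ⋄ a4
rearranged into index order: a1 ⋄ a2 ⋄ a3 ⋄ a4

a1 ⋄ a2 ⋄ a3 ⋄ a4


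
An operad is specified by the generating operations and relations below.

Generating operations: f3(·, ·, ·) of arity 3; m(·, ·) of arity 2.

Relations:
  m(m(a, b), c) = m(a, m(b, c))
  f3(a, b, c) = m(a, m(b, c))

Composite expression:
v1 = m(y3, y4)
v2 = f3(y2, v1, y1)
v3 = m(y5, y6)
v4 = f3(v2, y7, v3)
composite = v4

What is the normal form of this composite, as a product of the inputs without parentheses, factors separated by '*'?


y2 * y3 * y4 * y1 * y7 * y5 * y6

Associativity of f3 dissolves the nesting; only the y-input order survives.
m(y3, y4) flattens to y3 * y4
f3(y2, m(y3, y4), y1) flattens to y2 * y3 * y4 * y1
m(y5, y6) flattens to y5 * y6
f3(f3(y2, m(y3, y4), y1), y7, m(y5, y6)) flattens to y2 * y3 * y4 * y1 * y7 * y5 * y6


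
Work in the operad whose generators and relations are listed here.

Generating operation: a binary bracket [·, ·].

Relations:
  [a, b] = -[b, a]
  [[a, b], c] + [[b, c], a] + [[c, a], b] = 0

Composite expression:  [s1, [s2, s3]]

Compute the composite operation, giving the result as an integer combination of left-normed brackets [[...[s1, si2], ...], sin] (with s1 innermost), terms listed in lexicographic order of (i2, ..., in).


A multilinear Lie element is pinned by s1-initial words (s1 innermost).
Composite bracket: [s1, [s2, s3]]
Under [a, b] = ab - ba we get 4 signed associative words (2^2 = 4).
The s1-initial words carry the normal form:
  sign of s1s2s3 is +1, so it contributes +[[s1, s2], s3]
  sign of s1s3s2 is -1, so it contributes -[[s1, s3], s2]

[[s1, s2], s3] - [[s1, s3], s2]


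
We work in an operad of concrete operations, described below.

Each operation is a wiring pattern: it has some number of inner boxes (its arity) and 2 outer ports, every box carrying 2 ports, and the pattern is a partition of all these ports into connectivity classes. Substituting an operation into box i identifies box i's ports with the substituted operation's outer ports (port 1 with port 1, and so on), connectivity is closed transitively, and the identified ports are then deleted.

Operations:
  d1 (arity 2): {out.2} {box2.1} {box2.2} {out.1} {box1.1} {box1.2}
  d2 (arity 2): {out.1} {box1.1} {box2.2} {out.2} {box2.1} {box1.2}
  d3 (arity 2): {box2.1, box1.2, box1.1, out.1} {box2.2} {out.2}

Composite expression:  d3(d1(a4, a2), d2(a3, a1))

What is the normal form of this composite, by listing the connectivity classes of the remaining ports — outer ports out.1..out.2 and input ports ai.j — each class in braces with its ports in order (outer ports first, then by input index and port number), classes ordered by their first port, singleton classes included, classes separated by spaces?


Treat the ports identified at d3 as solder joints: merge, then drop.
stage d1: inputs (a4, a2), connectivity {out.1} {out.2} {a2.1} {a2.2} {a4.1} {a4.2}, out.j its boundary
stage d2: inputs (a3, a1), connectivity {out.1} {out.2} {a1.1} {a1.2} {a3.1} {a3.2}, out.j its boundary
stage d3: inputs (a4, a2, a3, a1), connectivity {out.1} {out.2} {a1.1} {a1.2} {a2.1} {a2.2} {a3.1} {a3.2} {a4.1} {a4.2}, out.j its boundary

{out.1} {out.2} {a1.1} {a1.2} {a2.1} {a2.2} {a3.1} {a3.2} {a4.1} {a4.2}


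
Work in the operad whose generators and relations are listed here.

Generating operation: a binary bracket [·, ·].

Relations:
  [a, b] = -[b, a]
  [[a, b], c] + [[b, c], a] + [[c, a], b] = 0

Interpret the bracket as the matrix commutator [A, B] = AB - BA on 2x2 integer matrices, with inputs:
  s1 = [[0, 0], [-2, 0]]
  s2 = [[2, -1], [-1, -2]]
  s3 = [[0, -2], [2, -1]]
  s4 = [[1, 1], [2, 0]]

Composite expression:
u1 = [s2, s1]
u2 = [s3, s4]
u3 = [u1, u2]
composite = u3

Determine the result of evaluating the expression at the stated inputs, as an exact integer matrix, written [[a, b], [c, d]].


[[-24, 12], [-96, 24]]


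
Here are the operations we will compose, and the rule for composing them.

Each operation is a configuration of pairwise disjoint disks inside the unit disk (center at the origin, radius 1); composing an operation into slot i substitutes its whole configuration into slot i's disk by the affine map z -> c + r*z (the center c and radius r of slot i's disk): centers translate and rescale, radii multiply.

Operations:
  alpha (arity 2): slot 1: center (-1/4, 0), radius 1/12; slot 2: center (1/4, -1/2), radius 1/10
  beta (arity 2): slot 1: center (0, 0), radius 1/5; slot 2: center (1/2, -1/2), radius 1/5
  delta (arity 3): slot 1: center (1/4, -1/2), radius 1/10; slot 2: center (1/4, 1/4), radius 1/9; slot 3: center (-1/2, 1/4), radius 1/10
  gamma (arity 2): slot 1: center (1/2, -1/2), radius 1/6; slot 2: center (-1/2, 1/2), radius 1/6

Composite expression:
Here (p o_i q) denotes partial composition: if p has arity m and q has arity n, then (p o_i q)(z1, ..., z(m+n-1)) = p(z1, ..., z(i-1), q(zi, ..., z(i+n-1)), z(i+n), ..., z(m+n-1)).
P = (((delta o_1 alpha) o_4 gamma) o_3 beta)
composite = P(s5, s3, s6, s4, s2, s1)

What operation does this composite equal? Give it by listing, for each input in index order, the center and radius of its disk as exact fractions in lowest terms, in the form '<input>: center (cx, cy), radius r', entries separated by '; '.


s1: center (-11/20, 3/10), radius 1/60; s2: center (-9/20, 1/5), radius 1/60; s3: center (11/40, -11/20), radius 1/100; s4: center (11/36, 7/36), radius 1/45; s5: center (9/40, -1/2), radius 1/120; s6: center (1/4, 1/4), radius 1/45


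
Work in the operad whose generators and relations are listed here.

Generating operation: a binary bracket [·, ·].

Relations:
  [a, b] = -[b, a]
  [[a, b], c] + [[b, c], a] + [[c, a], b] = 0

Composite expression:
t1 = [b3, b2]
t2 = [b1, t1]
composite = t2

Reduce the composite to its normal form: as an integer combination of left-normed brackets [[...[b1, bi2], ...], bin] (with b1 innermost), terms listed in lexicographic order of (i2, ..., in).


-[[b1, b2], b3] + [[b1, b3], b2]

Antisymmetry and Jacobi reduce to b1-anchored left-normed brackets.
Composite bracket: [b1, [b3, b2]]
Applying ab - ba throughout gives 4 signed words (2^2 = 4).
Collect the words opening with b1:
  from b1b2b3, sign -1: term -[[b1, b2], b3]
  from b1b3b2, sign +1: term +[[b1, b3], b2]


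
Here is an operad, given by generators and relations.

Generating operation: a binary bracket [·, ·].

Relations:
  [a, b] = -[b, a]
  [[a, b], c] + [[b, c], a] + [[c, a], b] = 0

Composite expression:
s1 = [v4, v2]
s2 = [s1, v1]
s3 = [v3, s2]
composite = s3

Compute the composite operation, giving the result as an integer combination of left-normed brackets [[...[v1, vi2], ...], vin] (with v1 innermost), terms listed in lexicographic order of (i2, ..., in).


A multilinear Lie element is pinned by v1-initial words (v1 innermost).
Composite bracket: [v3, [[v4, v2], v1]]
Under [a, b] = ab - ba we get 8 signed associative words (2^3 = 8).
Only words starting with v1 matter:
  word v1v2v4v3 has sign -1, contributing -[[[v1, v2], v4], v3]
  word v1v4v2v3 has sign +1, contributing +[[[v1, v4], v2], v3]

-[[[v1, v2], v4], v3] + [[[v1, v4], v2], v3]


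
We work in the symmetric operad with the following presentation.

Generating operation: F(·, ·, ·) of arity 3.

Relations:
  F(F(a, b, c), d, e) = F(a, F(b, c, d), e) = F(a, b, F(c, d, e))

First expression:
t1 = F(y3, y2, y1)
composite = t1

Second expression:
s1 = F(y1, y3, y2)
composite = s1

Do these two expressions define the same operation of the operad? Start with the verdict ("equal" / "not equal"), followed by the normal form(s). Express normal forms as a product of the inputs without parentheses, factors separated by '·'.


Reducing the first expression gives y3 · y2 · y1
Reducing the second expression gives y1 · y3 · y2
No match — not equal.

not equal — first y3 · y2 · y1, second y1 · y3 · y2


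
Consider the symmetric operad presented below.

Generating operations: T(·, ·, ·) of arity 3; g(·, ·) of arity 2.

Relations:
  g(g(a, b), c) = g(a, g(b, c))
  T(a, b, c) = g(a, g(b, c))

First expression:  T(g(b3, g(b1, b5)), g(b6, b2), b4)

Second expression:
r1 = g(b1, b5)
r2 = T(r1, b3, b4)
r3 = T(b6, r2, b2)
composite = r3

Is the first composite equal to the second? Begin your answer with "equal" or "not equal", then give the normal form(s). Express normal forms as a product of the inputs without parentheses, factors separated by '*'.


not equal; the first gives b3 * b1 * b5 * b6 * b2 * b4 and the second b6 * b1 * b5 * b3 * b4 * b2

The first expression reduces to b3 * b1 * b5 * b6 * b2 * b4
The second expression reduces to b6 * b1 * b5 * b3 * b4 * b2
Different reductions; not equal.


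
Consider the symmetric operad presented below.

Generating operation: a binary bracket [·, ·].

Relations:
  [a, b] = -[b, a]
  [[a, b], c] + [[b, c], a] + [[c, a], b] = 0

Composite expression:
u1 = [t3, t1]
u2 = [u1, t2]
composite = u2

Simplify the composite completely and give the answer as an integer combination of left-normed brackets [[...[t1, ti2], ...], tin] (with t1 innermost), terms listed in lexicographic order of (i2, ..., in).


-[[t1, t3], t2]

Left-normed coefficients sit on the t1-initial expansion words.
Composite bracket: [[t3, t1], t2]
Under [a, b] = ab - ba we get 4 signed associative words (2^2 = 4).
Only words starting with t1 matter:
  the word t1t3t2 carries sign -1 and contributes -[[t1, t3], t2]


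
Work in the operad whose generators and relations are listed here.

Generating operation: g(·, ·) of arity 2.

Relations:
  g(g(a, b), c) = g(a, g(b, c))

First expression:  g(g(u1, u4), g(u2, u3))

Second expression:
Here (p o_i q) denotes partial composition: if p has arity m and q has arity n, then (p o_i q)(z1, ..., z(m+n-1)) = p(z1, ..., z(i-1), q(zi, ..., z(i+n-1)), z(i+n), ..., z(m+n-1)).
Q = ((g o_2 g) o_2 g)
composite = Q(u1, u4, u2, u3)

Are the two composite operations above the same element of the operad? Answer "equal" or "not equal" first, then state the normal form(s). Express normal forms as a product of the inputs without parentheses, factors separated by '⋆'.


equal — both sides give u1 ⋆ u4 ⋆ u2 ⋆ u3

The first composite normalizes to u1 ⋆ u4 ⋆ u2 ⋆ u3
The second composite normalizes to u1 ⋆ u4 ⋆ u2 ⋆ u3
The normal forms match — equal.


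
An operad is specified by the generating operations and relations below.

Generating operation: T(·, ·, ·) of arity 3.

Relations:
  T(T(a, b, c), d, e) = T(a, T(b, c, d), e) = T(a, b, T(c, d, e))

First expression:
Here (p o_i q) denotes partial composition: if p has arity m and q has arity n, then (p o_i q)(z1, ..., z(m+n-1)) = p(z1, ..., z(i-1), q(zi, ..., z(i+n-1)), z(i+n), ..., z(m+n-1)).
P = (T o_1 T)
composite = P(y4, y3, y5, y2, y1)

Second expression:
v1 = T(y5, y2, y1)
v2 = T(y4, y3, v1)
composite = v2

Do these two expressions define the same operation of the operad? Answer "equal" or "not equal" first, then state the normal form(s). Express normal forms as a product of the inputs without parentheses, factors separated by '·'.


equal — both sides give y4 · y3 · y5 · y2 · y1

Reducing the first expression gives y4 · y3 · y5 · y2 · y1
Reducing the second expression gives y4 · y3 · y5 · y2 · y1
Same normal form: equal.


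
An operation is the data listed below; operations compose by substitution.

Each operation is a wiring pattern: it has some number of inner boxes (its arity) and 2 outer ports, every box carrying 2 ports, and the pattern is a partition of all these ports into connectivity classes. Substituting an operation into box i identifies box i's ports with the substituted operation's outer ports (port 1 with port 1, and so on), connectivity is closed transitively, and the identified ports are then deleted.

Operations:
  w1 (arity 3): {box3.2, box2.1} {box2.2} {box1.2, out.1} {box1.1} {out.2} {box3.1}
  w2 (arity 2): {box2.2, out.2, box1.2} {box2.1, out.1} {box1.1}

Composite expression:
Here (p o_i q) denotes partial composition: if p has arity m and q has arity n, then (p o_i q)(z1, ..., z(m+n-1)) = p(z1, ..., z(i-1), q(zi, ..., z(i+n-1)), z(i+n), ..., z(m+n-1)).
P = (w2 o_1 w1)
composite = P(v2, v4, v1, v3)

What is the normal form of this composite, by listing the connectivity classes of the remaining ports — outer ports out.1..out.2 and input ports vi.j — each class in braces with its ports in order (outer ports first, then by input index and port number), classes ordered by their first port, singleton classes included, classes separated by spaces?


{out.1, v3.1} {out.2, v3.2} {v1.1} {v1.2, v4.1} {v2.1} {v2.2} {v4.2}

Reachability decides: close wires over w2-identified ports.
the subtree at w1 composes to {out.1, v2.2} {out.2} {v1.1} {v1.2, v4.1} {v2.1} {v4.2} on (v2, v4, v1); out.j = own outer ports
the subtree at w2 composes to {out.1, v3.1} {out.2, v3.2} {v1.1} {v1.2, v4.1} {v2.1} {v2.2} {v4.2} on (v2, v4, v1, v3); out.j = own outer ports


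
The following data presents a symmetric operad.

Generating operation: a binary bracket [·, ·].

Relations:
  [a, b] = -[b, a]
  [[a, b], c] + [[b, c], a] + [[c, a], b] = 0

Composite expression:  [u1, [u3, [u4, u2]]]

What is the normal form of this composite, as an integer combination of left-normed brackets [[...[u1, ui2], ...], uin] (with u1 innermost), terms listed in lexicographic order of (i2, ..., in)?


[[[u1, u2], u4], u3] - [[[u1, u3], u2], u4] + [[[u1, u3], u4], u2] - [[[u1, u4], u2], u3]

Expand each bracket as ab - ba; the u1-initial words give the coefficients.
Composite bracket: [u1, [u3, [u4, u2]]]
The bracket unfolds into 8 signed words via [a, b] = ab - ba (2^3 = 8).
Coefficients come from the u1-initial words:
  the word u1u2u4u3 carries sign +1 and contributes +[[[u1, u2], u4], u3]
  the word u1u3u2u4 carries sign -1 and contributes -[[[u1, u3], u2], u4]
  the word u1u3u4u2 carries sign +1 and contributes +[[[u1, u3], u4], u2]
  the word u1u4u2u3 carries sign -1 and contributes -[[[u1, u4], u2], u3]


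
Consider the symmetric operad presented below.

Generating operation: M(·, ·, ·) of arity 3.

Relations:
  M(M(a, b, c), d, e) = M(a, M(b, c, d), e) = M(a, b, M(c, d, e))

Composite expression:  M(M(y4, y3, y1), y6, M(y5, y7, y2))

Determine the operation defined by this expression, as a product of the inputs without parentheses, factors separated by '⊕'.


y4 ⊕ y3 ⊕ y1 ⊕ y6 ⊕ y5 ⊕ y7 ⊕ y2

Under associativity of M, the answer is the y's in reading order.
M(y4, y3, y1) unparenthesizes to y4 ⊕ y3 ⊕ y1
M(y5, y7, y2) unparenthesizes to y5 ⊕ y7 ⊕ y2
M(M(y4, y3, y1), y6, M(y5, y7, y2)) unparenthesizes to y4 ⊕ y3 ⊕ y1 ⊕ y6 ⊕ y5 ⊕ y7 ⊕ y2


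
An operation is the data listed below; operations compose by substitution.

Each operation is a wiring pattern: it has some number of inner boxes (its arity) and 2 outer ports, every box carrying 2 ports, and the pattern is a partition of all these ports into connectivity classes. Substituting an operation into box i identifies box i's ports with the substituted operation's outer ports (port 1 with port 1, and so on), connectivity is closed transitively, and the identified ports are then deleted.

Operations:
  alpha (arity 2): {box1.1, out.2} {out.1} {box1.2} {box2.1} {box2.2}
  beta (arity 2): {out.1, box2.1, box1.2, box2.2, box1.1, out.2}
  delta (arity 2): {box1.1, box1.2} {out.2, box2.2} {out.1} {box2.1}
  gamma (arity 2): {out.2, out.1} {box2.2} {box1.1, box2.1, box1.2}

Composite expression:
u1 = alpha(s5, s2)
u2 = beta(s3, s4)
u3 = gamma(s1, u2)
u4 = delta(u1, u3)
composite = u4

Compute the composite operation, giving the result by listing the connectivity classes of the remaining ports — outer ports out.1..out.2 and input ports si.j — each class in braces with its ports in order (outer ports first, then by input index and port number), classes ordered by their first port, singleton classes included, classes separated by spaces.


{out.1} {out.2} {s1.1, s1.2, s3.1, s3.2, s4.1, s4.2} {s2.1} {s2.2} {s5.1} {s5.2}


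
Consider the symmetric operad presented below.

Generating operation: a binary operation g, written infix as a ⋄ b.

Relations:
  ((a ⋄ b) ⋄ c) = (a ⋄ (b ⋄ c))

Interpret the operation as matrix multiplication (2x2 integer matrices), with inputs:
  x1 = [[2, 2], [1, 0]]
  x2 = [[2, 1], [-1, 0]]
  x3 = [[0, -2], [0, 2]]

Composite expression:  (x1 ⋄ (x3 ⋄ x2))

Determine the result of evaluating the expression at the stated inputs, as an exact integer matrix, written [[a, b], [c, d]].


[[0, 0], [2, 0]]

(x3 ⋄ x2) = [[2, 0], [-2, 0]]
(x1 ⋄ (x3 ⋄ x2)) = [[0, 0], [2, 0]]


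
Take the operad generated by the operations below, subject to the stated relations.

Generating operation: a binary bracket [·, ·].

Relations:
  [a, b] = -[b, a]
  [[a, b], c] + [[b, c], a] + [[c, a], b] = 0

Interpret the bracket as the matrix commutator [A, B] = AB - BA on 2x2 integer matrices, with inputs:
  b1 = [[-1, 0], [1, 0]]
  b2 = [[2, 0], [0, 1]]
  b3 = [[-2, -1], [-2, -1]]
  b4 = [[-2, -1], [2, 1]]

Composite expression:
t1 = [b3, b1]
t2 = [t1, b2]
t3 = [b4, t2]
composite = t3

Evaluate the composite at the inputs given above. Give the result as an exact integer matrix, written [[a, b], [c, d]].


[[-5, -3], [9, 5]]

[b3, b1] = [[-1, -1], [3, 1]]
[[b3, b1], b2] = [[0, 1], [3, 0]]
[b4, [[b3, b1], b2]] = [[-5, -3], [9, 5]]


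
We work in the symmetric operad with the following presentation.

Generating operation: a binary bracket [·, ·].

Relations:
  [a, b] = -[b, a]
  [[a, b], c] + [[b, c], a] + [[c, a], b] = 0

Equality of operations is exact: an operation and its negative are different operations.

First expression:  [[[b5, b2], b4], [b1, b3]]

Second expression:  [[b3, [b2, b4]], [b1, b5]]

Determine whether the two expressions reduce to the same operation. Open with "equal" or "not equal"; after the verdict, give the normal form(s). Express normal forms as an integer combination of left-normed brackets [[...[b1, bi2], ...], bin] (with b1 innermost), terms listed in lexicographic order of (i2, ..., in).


not equal: they reduce to [[[[b1, b3], b2], b5], b4] - [[[[b1, b3], b4], b2], b5] + [[[[b1, b3], b4], b5], b2] - [[[[b1, b3], b5], b2], b4] and [[[[b1, b5], b2], b4], b3] - [[[[b1, b5], b3], b2], b4] + [[[[b1, b5], b3], b4], b2] - [[[[b1, b5], b4], b2], b3]


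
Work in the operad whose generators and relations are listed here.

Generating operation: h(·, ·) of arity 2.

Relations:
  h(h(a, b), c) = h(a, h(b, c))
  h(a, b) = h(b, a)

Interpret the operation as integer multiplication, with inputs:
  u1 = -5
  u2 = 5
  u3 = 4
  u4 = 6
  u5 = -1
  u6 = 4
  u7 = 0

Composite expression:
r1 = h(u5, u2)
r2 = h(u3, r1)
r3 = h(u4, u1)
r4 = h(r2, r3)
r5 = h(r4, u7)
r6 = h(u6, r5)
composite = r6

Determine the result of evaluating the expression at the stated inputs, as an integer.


0

h(u5, u2) = -5
h(u3, h(u5, u2)) = -20
h(u4, u1) = -30
h(h(u3, h(u5, u2)), h(u4, u1)) = 600
h(h(h(u3, h(u5, u2)), h(u4, u1)), u7) = 0
h(u6, h(h(h(u3, h(u5, u2)), h(u4, u1)), u7)) = 0


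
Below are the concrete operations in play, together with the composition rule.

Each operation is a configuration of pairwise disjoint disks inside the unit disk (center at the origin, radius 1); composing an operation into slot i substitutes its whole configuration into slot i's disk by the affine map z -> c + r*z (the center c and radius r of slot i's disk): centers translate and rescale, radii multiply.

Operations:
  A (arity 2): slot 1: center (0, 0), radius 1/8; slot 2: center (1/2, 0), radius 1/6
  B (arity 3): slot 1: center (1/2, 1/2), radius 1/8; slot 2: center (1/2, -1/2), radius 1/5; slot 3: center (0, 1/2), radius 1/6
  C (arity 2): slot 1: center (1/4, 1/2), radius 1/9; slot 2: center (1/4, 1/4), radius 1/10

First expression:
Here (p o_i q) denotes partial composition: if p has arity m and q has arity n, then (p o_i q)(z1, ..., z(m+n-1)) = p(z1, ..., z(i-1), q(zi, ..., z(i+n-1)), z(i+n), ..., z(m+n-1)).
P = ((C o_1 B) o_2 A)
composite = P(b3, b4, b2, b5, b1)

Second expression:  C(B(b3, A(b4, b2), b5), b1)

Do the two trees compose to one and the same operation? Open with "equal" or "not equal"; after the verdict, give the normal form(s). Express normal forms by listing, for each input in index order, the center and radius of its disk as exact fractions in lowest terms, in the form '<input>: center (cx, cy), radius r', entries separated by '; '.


equal — both sides give b1: center (1/4, 1/4), radius 1/10; b2: center (19/60, 4/9), radius 1/270; b3: center (11/36, 5/9), radius 1/72; b4: center (11/36, 4/9), radius 1/360; b5: center (1/4, 5/9), radius 1/54

Normal form of the first expression: b1: center (1/4, 1/4), radius 1/10; b2: center (19/60, 4/9), radius 1/270; b3: center (11/36, 5/9), radius 1/72; b4: center (11/36, 4/9), radius 1/360; b5: center (1/4, 5/9), radius 1/54
Normal form of the second expression: b1: center (1/4, 1/4), radius 1/10; b2: center (19/60, 4/9), radius 1/270; b3: center (11/36, 5/9), radius 1/72; b4: center (11/36, 4/9), radius 1/360; b5: center (1/4, 5/9), radius 1/54
The normal forms match — equal.


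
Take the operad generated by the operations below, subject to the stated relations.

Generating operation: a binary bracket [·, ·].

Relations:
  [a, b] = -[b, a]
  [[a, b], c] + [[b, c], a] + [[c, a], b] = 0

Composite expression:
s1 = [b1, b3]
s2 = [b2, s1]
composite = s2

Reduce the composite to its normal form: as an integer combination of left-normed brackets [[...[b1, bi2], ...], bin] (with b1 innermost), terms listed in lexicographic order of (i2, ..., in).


-[[b1, b3], b2]

Skip Jacobi rewriting: expand, keep b1-initial words, read off terms.
Composite bracket: [b2, [b1, b3]]
Expanding via [a, b] = ab - ba: 4 signed words (2^2 = 4).
The b1-initial words carry the normal form:
  the word b1b3b2 carries sign -1 and contributes -[[b1, b3], b2]


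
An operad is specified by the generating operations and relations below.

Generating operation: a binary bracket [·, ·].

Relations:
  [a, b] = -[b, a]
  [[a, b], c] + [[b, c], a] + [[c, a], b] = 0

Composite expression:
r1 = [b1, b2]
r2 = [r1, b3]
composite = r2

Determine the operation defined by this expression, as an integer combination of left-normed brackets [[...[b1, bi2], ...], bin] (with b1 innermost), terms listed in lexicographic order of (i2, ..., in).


[[b1, b2], b3]


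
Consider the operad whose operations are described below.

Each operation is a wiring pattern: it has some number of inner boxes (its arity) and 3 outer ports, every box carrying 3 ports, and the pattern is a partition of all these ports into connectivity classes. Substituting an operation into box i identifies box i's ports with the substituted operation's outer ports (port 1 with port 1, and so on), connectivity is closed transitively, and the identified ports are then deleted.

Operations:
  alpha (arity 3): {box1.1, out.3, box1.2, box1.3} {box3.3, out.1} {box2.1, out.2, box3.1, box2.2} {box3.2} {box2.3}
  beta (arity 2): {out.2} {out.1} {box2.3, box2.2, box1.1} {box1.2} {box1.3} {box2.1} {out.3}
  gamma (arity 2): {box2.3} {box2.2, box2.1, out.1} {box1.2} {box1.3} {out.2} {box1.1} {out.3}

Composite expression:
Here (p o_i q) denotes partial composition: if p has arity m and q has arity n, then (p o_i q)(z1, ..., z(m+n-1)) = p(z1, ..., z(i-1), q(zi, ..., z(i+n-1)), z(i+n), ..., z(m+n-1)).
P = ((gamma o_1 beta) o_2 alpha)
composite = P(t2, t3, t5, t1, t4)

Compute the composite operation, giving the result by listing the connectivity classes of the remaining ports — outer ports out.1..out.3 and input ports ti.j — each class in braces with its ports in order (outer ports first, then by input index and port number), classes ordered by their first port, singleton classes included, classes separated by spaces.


After gluing at gamma, chains via deleted ports link the t-ports.
after alpha, the pattern on (t3, t5, t1) reads {out.1, t1.3} {out.2, t1.1, t5.1, t5.2} {out.3, t3.1, t3.2, t3.3} {t1.2} {t5.3} (out.j = its outer ports)
after beta, the pattern on (t2, t3, t5, t1) reads {out.1} {out.2} {out.3} {t1.1, t2.1, t3.1, t3.2, t3.3, t5.1, t5.2} {t1.2} {t1.3} {t2.2} {t2.3} {t5.3} (out.j = its outer ports)
after gamma, the pattern on (t2, t3, t5, t1, t4) reads {out.1, t4.1, t4.2} {out.2} {out.3} {t1.1, t2.1, t3.1, t3.2, t3.3, t5.1, t5.2} {t1.2} {t1.3} {t2.2} {t2.3} {t4.3} {t5.3} (out.j = its outer ports)

{out.1, t4.1, t4.2} {out.2} {out.3} {t1.1, t2.1, t3.1, t3.2, t3.3, t5.1, t5.2} {t1.2} {t1.3} {t2.2} {t2.3} {t4.3} {t5.3}


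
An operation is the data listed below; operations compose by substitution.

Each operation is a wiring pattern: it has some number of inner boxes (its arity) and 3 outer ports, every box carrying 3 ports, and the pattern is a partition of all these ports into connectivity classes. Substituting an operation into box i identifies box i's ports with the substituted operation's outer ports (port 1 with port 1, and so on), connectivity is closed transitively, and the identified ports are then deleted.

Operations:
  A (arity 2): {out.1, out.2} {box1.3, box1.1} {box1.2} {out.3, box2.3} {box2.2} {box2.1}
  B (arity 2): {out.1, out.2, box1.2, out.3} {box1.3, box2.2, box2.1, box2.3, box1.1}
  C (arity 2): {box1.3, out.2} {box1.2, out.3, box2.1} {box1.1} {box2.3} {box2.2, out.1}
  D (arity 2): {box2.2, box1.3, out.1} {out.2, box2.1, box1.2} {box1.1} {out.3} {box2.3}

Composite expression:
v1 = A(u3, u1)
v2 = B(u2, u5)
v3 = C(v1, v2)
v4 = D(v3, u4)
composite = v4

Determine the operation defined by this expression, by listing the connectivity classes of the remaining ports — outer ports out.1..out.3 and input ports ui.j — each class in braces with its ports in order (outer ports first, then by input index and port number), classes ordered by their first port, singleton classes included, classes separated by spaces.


{out.1, u2.2, u4.2} {out.2, u1.3, u4.1} {out.3} {u1.1} {u1.2} {u2.1, u2.3, u5.1, u5.2, u5.3} {u3.1, u3.3} {u3.2} {u4.3}

After gluing at D, chains via deleted ports link the u-ports.
stage A: inputs (u3, u1), connectivity {out.1, out.2} {out.3, u1.3} {u1.1} {u1.2} {u3.1, u3.3} {u3.2}, out.j its boundary
stage B: inputs (u2, u5), connectivity {out.1, out.2, out.3, u2.2} {u2.1, u2.3, u5.1, u5.2, u5.3}, out.j its boundary
stage C: inputs (u3, u1, u2, u5), connectivity {out.1, out.3, u2.2} {out.2, u1.3} {u1.1} {u1.2} {u2.1, u2.3, u5.1, u5.2, u5.3} {u3.1, u3.3} {u3.2}, out.j its boundary
stage D: inputs (u3, u1, u2, u5, u4), connectivity {out.1, u2.2, u4.2} {out.2, u1.3, u4.1} {out.3} {u1.1} {u1.2} {u2.1, u2.3, u5.1, u5.2, u5.3} {u3.1, u3.3} {u3.2} {u4.3}, out.j its boundary


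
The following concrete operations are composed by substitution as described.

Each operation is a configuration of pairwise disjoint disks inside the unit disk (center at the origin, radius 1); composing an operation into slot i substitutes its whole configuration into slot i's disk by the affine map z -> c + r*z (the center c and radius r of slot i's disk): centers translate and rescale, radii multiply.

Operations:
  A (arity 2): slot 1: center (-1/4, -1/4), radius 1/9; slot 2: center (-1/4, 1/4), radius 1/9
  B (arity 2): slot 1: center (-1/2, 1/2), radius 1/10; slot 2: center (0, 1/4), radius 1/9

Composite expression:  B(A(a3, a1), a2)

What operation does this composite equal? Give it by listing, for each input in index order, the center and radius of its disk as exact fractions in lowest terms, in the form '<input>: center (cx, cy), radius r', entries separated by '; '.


a1: center (-21/40, 21/40), radius 1/90; a2: center (0, 1/4), radius 1/9; a3: center (-21/40, 19/40), radius 1/90

Only the slot chain above each a matters under B; compose those maps.
a3: after 2 affine steps, its disk has center (-21/40, 19/40), radius 1/90
a1: after 2 affine steps, its disk has center (-21/40, 21/40), radius 1/90
a2: after 1 affine step, its disk has center (0, 1/4), radius 1/9


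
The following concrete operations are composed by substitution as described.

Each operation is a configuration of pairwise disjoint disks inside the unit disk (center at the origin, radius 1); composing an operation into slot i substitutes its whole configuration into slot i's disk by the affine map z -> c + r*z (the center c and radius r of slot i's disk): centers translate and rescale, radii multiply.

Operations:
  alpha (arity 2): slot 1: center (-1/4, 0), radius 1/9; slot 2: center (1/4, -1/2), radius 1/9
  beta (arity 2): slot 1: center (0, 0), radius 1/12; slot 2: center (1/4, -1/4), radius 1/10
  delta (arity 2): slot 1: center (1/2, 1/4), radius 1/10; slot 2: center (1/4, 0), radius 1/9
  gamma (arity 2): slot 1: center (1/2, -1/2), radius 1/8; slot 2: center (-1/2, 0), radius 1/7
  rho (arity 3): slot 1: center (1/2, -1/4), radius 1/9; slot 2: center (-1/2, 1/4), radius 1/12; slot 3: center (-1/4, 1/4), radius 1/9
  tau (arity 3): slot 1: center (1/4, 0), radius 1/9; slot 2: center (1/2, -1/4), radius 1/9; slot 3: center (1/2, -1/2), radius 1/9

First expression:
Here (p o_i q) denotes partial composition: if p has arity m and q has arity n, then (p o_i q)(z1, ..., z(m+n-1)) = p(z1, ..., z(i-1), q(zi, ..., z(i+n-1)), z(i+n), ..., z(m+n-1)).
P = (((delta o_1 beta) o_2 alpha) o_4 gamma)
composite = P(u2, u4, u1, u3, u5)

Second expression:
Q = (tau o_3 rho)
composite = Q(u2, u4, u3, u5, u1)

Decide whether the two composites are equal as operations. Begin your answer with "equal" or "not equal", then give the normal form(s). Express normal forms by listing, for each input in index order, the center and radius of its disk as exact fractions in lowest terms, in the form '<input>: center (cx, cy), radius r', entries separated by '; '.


not equal; the first gives u1: center (211/400, 11/50), radius 1/900; u2: center (1/2, 1/4), radius 1/120; u3: center (11/36, -1/18), radius 1/72; u4: center (209/400, 9/40), radius 1/900; u5: center (7/36, 0), radius 1/63 and the second u1: center (17/36, -17/36), radius 1/81; u2: center (1/4, 0), radius 1/9; u3: center (5/9, -19/36), radius 1/81; u4: center (1/2, -1/4), radius 1/9; u5: center (4/9, -17/36), radius 1/108

The first expression reduces to u1: center (211/400, 11/50), radius 1/900; u2: center (1/2, 1/4), radius 1/120; u3: center (11/36, -1/18), radius 1/72; u4: center (209/400, 9/40), radius 1/900; u5: center (7/36, 0), radius 1/63
The second expression reduces to u1: center (17/36, -17/36), radius 1/81; u2: center (1/4, 0), radius 1/9; u3: center (5/9, -19/36), radius 1/81; u4: center (1/2, -1/4), radius 1/9; u5: center (4/9, -17/36), radius 1/108
They disagree, so not equal.
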